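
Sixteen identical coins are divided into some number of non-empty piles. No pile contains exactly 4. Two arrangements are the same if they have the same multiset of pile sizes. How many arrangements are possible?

154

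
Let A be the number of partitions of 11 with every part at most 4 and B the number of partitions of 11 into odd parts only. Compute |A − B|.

15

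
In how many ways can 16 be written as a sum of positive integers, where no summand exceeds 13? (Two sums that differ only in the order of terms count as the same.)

Direct enumeration gives 227 partitions.

227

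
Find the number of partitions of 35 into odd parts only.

585

A full systematic count gives 585.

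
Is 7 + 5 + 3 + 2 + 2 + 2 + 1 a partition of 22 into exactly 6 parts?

The parts sum to 22, and the condition 'there are exactly 6 summands' is violated.

No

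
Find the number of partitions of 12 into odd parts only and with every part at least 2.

3

They are:
9 + 3
7 + 5
3 + 3 + 3 + 3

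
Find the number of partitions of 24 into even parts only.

Systematic enumeration (by largest part, then next-largest, …) yields 77.

77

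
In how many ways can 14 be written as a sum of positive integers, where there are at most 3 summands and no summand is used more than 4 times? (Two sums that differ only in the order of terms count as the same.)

Enumerating:
14
13+1
12+2
12+1+1
11+3
11+2+1
10+4
10+3+1
10+2+2
9+5
9+4+1
9+3+2
8+6
8+5+1
8+4+2
8+3+3
7+7
7+6+1
7+5+2
7+4+3
6+6+2
6+5+3
6+4+4
5+5+4
Counting gives 24.

24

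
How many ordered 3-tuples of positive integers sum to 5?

Equivalently, choose which 2 of the 4 gaps become plus signs: C(4,2) = 6.

6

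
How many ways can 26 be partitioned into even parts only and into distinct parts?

Enumerating:
26
24+2
22+4
20+6
20+4+2
18+8
18+6+2
16+10
16+8+2
16+6+4
14+12
14+10+2
14+8+4
14+6+4+2
12+10+4
12+8+6
12+8+4+2
10+8+6+2

18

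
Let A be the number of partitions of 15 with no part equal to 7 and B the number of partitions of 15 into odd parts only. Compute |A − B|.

Partitions of 15 with no part equal to 7: 154.
Partitions of 15 into odd parts only: 27.
|154 − 27| = 127.

127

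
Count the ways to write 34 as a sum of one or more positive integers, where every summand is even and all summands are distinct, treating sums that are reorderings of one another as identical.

There are too many to list fully; the first 12 (by largest part) are:
34
32,2
30,4
28,6
28,4,2
26,8
26,6,2
24,10
24,8,2
24,6,4
22,12
22,10,2
…and 26 more, for 38 total.

38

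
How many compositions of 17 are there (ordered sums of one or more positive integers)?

65536

There are 16 gaps and each independently is a cut or not, giving 2^16 = 65536.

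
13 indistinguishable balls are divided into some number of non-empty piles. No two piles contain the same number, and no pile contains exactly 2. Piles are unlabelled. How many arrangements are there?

11

They are:
13
12+1
10+3
9+4
9+3+1
8+5
8+4+1
7+6
7+5+1
6+4+3
5+4+3+1
That's 11 in total.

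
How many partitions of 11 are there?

56

There are too many to list fully; the first 12 (by largest part) are:
11
1, 10
2, 9
1, 1, 9
3, 8
1, 2, 8
1, 1, 1, 8
4, 7
1, 3, 7
2, 2, 7
1, 1, 2, 7
1, 1, 1, 1, 7
…and 44 more, for 56 total.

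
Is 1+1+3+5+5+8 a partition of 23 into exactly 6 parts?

Yes

The parts sum to 23, and the condition 'there are exactly 6 summands' holds.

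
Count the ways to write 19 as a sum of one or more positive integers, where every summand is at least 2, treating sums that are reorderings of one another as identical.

Direct enumeration gives 105 partitions.

105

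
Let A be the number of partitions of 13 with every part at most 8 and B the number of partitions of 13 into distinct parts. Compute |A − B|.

71

Partitions of 13 with every part at most 8: 89.
Partitions of 13 into distinct parts: 18.
|89 − 18| = 71.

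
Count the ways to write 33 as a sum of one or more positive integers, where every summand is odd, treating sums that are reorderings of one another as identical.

448

Counting exhaustively, 448 partitions satisfy the conditions.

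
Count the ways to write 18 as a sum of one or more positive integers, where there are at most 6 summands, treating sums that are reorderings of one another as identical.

199

Counting exhaustively, 199 partitions satisfy the conditions.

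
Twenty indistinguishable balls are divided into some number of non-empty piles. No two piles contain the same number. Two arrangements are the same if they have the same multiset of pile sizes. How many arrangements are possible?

64

There are too many to list fully; the first 12 (by largest part) are:
20
1, 19
2, 18
3, 17
1, 2, 17
4, 16
1, 3, 16
5, 15
1, 4, 15
2, 3, 15
6, 14
1, 5, 14
…and 52 more, for 64 total.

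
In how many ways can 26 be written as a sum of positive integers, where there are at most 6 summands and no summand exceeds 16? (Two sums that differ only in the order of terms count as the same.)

626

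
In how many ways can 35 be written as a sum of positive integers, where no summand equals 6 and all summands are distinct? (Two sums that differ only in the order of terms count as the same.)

There are 404 such partitions.

404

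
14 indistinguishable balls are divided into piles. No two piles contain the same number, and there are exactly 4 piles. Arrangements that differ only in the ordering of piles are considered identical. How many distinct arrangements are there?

5

They are:
8 + 3 + 2 + 1
7 + 4 + 2 + 1
6 + 5 + 2 + 1
6 + 4 + 3 + 1
5 + 4 + 3 + 2
Counting gives 5.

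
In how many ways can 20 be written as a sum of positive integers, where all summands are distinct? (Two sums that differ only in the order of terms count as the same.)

There are too many to list fully; the first 12 (by largest part) are:
20
19, 1
18, 2
17, 3
17, 2, 1
16, 4
16, 3, 1
15, 5
15, 4, 1
15, 3, 2
14, 6
14, 5, 1
…and 52 more, for 64 total.

64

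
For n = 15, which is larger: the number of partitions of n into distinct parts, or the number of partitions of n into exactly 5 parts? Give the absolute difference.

Partitions of 15 into distinct parts: 27.
Partitions of 15 into exactly 5 parts: 30.
|27 − 30| = 3.

3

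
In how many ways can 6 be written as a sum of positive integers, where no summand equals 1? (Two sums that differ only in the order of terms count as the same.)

Listing the qualifying partitions of 6:
6
4 + 2
3 + 3
2 + 2 + 2
Counting gives 4.

4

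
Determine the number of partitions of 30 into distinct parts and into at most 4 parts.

184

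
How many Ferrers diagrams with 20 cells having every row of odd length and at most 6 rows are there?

A partial list (first 12 by largest part):
19+1
17+3
17+1+1+1
15+5
15+3+1+1
15+1+1+1+1+1
13+7
13+5+1+1
13+3+3+1
13+3+1+1+1+1
11+9
11+7+1+1
…and 22 more, for 34 total.

34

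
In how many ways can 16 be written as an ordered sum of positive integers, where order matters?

The number of compositions of n is 2^(n−1); here 2^15 = 32768.

32768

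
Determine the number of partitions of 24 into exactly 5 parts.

164

Direct enumeration gives 164 partitions.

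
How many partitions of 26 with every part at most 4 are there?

206

There are 206 such partitions.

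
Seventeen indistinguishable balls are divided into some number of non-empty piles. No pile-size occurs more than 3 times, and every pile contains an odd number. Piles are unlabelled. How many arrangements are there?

They are:
17
15, 1, 1
13, 3, 1
11, 5, 1
11, 3, 3
11, 3, 1, 1, 1
9, 7, 1
9, 5, 3
9, 5, 1, 1, 1
9, 3, 3, 1, 1
7, 7, 3
7, 7, 1, 1, 1
7, 5, 5
7, 5, 3, 1, 1
7, 3, 3, 3, 1
5, 5, 5, 1, 1
5, 5, 3, 3, 1
5, 3, 3, 3, 1, 1, 1
Counting gives 18.

18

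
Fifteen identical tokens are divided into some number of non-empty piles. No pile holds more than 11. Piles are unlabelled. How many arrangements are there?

Enumerating by decreasing first part gives 169 partitions in all.

169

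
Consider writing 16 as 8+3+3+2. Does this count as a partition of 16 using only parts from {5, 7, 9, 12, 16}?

No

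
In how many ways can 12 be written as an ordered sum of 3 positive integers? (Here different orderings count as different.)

Equivalently, choose which 2 of the 11 gaps become plus signs: C(11,2) = 55.

55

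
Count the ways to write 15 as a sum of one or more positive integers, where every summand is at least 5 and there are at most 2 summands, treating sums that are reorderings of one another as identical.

4

Enumerating:
15
10,5
9,6
8,7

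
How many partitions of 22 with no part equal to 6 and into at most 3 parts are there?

There are too many to list fully; the first 12 (by largest part) are:
22
1,21
2,20
1,1,20
3,19
1,2,19
4,18
1,3,18
2,2,18
5,17
1,4,17
2,3,17
…and 31 more, for 43 total.

43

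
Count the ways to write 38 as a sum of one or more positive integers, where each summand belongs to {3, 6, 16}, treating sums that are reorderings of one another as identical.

2

The partitions of 38 that satisfy the conditions:
16, 16, 6
16, 16, 3, 3
Counting gives 2.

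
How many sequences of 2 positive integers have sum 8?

Place 1 bars in the 7 internal gaps of a row of 8 dots: C(7,1) = 7.

7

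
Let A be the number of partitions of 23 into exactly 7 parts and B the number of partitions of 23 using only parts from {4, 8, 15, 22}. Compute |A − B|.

162

Partitions of 23 into exactly 7 parts: 164.
Partitions of 23 using only parts from {4, 8, 15, 22}: 2.
|164 − 2| = 162.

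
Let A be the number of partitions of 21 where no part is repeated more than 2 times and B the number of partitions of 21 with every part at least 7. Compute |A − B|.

237

Partitions of 21 where no part is repeated more than 2 times: 243.
Partitions of 21 with every part at least 7: 6.
|243 − 6| = 237.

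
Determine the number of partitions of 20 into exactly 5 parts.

Systematic enumeration (by largest part, then next-largest, …) yields 84.

84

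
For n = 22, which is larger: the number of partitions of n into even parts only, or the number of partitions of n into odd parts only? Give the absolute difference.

33

Partitions of 22 into even parts only: 56.
Partitions of 22 into odd parts only: 89.
|56 − 89| = 33.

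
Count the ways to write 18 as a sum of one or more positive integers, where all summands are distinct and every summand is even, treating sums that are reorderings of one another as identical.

8

Listing the qualifying partitions of 18:
18
16,2
14,4
12,6
12,4,2
10,8
10,6,2
8,6,4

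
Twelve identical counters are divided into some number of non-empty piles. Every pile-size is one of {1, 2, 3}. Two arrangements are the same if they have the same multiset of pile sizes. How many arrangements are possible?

Listing the qualifying partitions of 12:
3, 3, 3, 3
3, 3, 3, 2, 1
3, 3, 3, 1, 1, 1
3, 3, 2, 2, 2
3, 3, 2, 2, 1, 1
3, 3, 2, 1, 1, 1, 1
3, 3, 1, 1, 1, 1, 1, 1
3, 2, 2, 2, 2, 1
3, 2, 2, 2, 1, 1, 1
3, 2, 2, 1, 1, 1, 1, 1
3, 2, 1, 1, 1, 1, 1, 1, 1
3, 1, 1, 1, 1, 1, 1, 1, 1, 1
2, 2, 2, 2, 2, 2
2, 2, 2, 2, 2, 1, 1
2, 2, 2, 2, 1, 1, 1, 1
2, 2, 2, 1, 1, 1, 1, 1, 1
2, 2, 1, 1, 1, 1, 1, 1, 1, 1
2, 1, 1, 1, 1, 1, 1, 1, 1, 1, 1
1, 1, 1, 1, 1, 1, 1, 1, 1, 1, 1, 1

19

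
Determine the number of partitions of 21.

792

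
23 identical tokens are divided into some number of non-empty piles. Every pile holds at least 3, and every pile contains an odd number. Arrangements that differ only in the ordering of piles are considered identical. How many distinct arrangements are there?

15

Listing the qualifying partitions of 23:
23
17 + 3 + 3
15 + 5 + 3
13 + 7 + 3
13 + 5 + 5
11 + 9 + 3
11 + 7 + 5
11 + 3 + 3 + 3 + 3
9 + 9 + 5
9 + 7 + 7
9 + 5 + 3 + 3 + 3
7 + 7 + 3 + 3 + 3
7 + 5 + 5 + 3 + 3
5 + 5 + 5 + 5 + 3
5 + 3 + 3 + 3 + 3 + 3 + 3
Counting gives 15.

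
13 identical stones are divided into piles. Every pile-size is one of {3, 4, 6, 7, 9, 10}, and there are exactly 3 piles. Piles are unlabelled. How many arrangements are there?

2

The partitions of 13 that satisfy the conditions:
3, 3, 7
3, 4, 6
Counting gives 2.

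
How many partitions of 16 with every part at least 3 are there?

21

Listing the qualifying partitions of 16:
16
3+13
4+12
5+11
6+10
3+3+10
7+9
3+4+9
8+8
3+5+8
4+4+8
3+6+7
4+5+7
3+3+3+7
4+6+6
5+5+6
3+3+4+6
3+3+5+5
3+4+4+5
4+4+4+4
3+3+3+3+4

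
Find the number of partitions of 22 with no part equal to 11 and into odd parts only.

77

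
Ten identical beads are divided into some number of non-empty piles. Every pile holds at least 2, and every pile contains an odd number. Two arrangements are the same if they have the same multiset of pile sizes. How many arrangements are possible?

2

Enumerating:
7, 3
5, 5
That's 2 in total.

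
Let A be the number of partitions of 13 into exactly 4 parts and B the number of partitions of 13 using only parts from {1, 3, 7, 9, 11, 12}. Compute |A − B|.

6

Partitions of 13 into exactly 4 parts: 18.
Partitions of 13 using only parts from {1, 3, 7, 9, 11, 12}: 12.
|18 − 12| = 6.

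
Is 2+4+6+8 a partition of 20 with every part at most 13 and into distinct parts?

Yes

The parts sum to 20, and the condition 'no summand exceeds 13' holds; the condition 'all summands are distinct' holds.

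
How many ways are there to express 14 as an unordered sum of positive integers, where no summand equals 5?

105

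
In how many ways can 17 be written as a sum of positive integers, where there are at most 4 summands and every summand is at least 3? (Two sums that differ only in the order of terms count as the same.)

Enumerating:
17
14+3
13+4
12+5
11+6
11+3+3
10+7
10+4+3
9+8
9+5+3
9+4+4
8+6+3
8+5+4
8+3+3+3
7+7+3
7+6+4
7+5+5
7+4+3+3
6+6+5
6+5+3+3
6+4+4+3
5+5+4+3
5+4+4+4

23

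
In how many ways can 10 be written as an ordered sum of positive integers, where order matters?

512

The number of compositions of n is 2^(n−1); here 2^9 = 512.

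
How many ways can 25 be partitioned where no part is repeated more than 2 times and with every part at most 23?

511

There are 511 such partitions.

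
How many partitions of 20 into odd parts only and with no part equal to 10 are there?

64

There are too many to list fully; the first 12 (by largest part) are:
1,19
3,17
1,1,1,17
5,15
1,1,3,15
1,1,1,1,1,15
7,13
1,1,5,13
1,3,3,13
1,1,1,1,3,13
1,1,1,1,1,1,1,13
9,11
…and 52 more, for 64 total.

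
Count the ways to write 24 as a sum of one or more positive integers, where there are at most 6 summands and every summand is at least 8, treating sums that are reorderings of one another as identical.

Listing the qualifying partitions of 24:
24
8,16
9,15
10,14
11,13
12,12
8,8,8

7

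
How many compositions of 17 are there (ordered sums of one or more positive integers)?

The number of compositions of n is 2^(n−1); here 2^16 = 65536.

65536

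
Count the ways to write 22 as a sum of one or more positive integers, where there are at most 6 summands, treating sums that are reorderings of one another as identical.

391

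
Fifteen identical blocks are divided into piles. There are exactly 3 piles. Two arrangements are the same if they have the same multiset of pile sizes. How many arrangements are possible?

The partitions of 15 that satisfy the conditions:
1+1+13
1+2+12
1+3+11
2+2+11
1+4+10
2+3+10
1+5+9
2+4+9
3+3+9
1+6+8
2+5+8
3+4+8
1+7+7
2+6+7
3+5+7
4+4+7
3+6+6
4+5+6
5+5+5

19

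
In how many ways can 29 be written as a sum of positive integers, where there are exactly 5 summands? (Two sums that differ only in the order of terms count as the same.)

333

Systematic enumeration (by largest part, then next-largest, …) yields 333.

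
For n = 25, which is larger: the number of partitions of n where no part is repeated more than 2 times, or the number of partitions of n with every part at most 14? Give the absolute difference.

1306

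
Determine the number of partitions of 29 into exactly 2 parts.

The partitions of 29 that satisfy the conditions:
28 + 1
27 + 2
26 + 3
25 + 4
24 + 5
23 + 6
22 + 7
21 + 8
20 + 9
19 + 10
18 + 11
17 + 12
16 + 13
15 + 14

14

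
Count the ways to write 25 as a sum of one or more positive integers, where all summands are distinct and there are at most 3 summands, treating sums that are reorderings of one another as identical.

A partial list (first 12 by largest part):
25
24 + 1
23 + 2
22 + 3
22 + 2 + 1
21 + 4
21 + 3 + 1
20 + 5
20 + 4 + 1
20 + 3 + 2
19 + 6
19 + 5 + 1
…and 41 more, for 53 total.

53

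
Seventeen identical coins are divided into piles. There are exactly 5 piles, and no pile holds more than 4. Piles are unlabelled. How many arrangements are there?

3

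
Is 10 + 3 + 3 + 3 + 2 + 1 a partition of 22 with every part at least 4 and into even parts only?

No

The parts sum to 22, and the condition 'every summand is at least 4' is violated.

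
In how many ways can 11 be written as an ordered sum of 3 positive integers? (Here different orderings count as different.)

45

Place 2 bars in the 10 internal gaps of a row of 11 dots: C(10,2) = 45.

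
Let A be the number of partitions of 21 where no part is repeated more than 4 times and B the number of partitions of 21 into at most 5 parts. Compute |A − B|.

284

Partitions of 21 where no part is repeated more than 4 times: 505.
Partitions of 21 into at most 5 parts: 221.
|505 − 221| = 284.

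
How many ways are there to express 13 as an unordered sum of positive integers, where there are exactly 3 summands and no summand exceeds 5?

2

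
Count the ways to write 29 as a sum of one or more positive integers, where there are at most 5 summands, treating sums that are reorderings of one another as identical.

603

Enumerating by decreasing first part gives 603 partitions in all.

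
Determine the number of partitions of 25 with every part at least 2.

383

Direct enumeration gives 383 partitions.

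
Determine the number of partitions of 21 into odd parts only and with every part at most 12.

62

There are too many to list fully; the first 12 (by largest part) are:
11 + 9 + 1
11 + 7 + 3
11 + 7 + 1 + 1 + 1
11 + 5 + 5
11 + 5 + 3 + 1 + 1
11 + 5 + 1 + 1 + 1 + 1 + 1
11 + 3 + 3 + 3 + 1
11 + 3 + 3 + 1 + 1 + 1 + 1
11 + 3 + 1 + 1 + 1 + 1 + 1 + 1 + 1
11 + 1 + 1 + 1 + 1 + 1 + 1 + 1 + 1 + 1 + 1
9 + 9 + 3
9 + 9 + 1 + 1 + 1
…and 50 more, for 62 total.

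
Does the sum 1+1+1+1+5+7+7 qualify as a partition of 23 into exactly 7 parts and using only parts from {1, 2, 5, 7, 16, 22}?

Yes

The parts sum to 23, and the condition 'there are exactly 7 summands' holds; the condition 'each summand belongs to {1, 2, 5, 7, 16, 22}' holds.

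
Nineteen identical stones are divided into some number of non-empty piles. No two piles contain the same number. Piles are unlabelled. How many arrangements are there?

A partial list (first 12 by largest part):
19
1 + 18
2 + 17
3 + 16
1 + 2 + 16
4 + 15
1 + 3 + 15
5 + 14
1 + 4 + 14
2 + 3 + 14
6 + 13
1 + 5 + 13
…and 42 more, for 54 total.

54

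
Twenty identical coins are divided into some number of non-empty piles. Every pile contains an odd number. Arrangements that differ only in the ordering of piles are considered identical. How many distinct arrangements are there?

64

A partial list (first 12 by largest part):
19, 1
17, 3
17, 1, 1, 1
15, 5
15, 3, 1, 1
15, 1, 1, 1, 1, 1
13, 7
13, 5, 1, 1
13, 3, 3, 1
13, 3, 1, 1, 1, 1
13, 1, 1, 1, 1, 1, 1, 1
11, 9
…and 52 more, for 64 total.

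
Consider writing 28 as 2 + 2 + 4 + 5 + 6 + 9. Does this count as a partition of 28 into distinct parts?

No

The parts sum to 28, and the condition 'all summands are distinct' is violated.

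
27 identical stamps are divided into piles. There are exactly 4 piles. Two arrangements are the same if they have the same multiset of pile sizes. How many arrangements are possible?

There are 150 such partitions.

150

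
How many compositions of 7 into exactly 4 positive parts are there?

By stars and bars with positive parts, the count is C(6,3) = 20.

20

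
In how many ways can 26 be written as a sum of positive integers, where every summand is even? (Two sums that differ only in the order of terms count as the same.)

Counting exhaustively, 101 partitions satisfy the conditions.

101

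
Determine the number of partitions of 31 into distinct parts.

Counting exhaustively, 340 partitions satisfy the conditions.

340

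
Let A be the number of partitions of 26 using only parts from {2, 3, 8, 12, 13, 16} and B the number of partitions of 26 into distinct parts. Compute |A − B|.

Partitions of 26 using only parts from {2, 3, 8, 12, 13, 16}: 25.
Partitions of 26 into distinct parts: 165.
|25 − 165| = 140.

140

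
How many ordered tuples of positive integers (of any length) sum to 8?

The number of compositions of n is 2^(n−1); here 2^7 = 128.

128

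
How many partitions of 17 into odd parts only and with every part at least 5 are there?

2

They are:
17
7+5+5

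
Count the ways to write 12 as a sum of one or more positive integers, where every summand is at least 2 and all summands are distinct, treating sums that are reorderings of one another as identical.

8

They are:
12
10 + 2
9 + 3
8 + 4
7 + 5
7 + 3 + 2
6 + 4 + 2
5 + 4 + 3
That's 8 in total.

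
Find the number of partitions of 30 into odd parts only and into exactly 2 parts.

8

The partitions of 30 that satisfy the conditions:
29+1
27+3
25+5
23+7
21+9
19+11
17+13
15+15
That's 8 in total.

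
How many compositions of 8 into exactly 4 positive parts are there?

35

Place 3 bars in the 7 internal gaps of a row of 8 dots: C(7,3) = 35.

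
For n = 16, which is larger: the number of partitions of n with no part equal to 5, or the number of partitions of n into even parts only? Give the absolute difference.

153

Partitions of 16 with no part equal to 5: 175.
Partitions of 16 into even parts only: 22.
|175 − 22| = 153.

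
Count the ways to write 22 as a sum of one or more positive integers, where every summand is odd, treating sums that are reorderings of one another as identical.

89

There are 89 such partitions.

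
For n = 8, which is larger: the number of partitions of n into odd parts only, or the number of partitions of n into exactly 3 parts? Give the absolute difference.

Partitions of 8 into odd parts only: 6.
Partitions of 8 into exactly 3 parts: 5.
|6 − 5| = 1.

1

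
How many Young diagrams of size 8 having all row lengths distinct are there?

Enumerating:
8
7,1
6,2
5,3
5,2,1
4,3,1

6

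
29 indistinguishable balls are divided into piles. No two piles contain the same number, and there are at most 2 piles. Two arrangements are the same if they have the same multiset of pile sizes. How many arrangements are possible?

15

Enumerating:
29
28 + 1
27 + 2
26 + 3
25 + 4
24 + 5
23 + 6
22 + 7
21 + 8
20 + 9
19 + 10
18 + 11
17 + 12
16 + 13
15 + 14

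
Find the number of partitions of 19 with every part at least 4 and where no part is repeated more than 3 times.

18

Enumerating:
19
4,15
5,14
6,13
7,12
8,11
4,4,11
9,10
4,5,10
4,6,9
5,5,9
4,7,8
5,6,8
5,7,7
6,6,7
4,4,4,7
4,4,5,6
4,5,5,5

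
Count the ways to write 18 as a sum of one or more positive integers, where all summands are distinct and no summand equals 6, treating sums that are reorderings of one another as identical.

34

There are too many to list fully; the first 12 (by largest part) are:
18
17 + 1
16 + 2
15 + 3
15 + 2 + 1
14 + 4
14 + 3 + 1
13 + 5
13 + 4 + 1
13 + 3 + 2
12 + 5 + 1
12 + 4 + 2
…and 22 more, for 34 total.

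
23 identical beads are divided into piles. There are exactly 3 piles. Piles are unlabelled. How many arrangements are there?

There are too many to list fully; the first 12 (by largest part) are:
21,1,1
20,2,1
19,3,1
19,2,2
18,4,1
18,3,2
17,5,1
17,4,2
17,3,3
16,6,1
16,5,2
16,4,3
…and 32 more, for 44 total.

44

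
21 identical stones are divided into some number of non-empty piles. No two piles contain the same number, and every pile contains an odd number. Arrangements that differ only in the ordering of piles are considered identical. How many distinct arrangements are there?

Listing the qualifying partitions of 21:
21
17, 3, 1
15, 5, 1
13, 7, 1
13, 5, 3
11, 9, 1
11, 7, 3
9, 7, 5

8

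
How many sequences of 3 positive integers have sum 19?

Equivalently, choose which 2 of the 18 gaps become plus signs: C(18,2) = 153.

153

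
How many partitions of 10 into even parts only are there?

They are:
10
2+8
4+6
2+2+6
2+4+4
2+2+2+4
2+2+2+2+2
That's 7 in total.

7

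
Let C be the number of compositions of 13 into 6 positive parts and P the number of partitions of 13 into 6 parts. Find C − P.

Compositions: C(12,5) = 792.
Unordered (partitions into 6 parts): 14.
Difference: 792 − 14 = 778.

778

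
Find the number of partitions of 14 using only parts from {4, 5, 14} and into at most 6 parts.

They are:
14
5, 5, 4

2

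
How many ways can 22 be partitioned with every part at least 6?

11

Enumerating:
22
16 + 6
15 + 7
14 + 8
13 + 9
12 + 10
11 + 11
10 + 6 + 6
9 + 7 + 6
8 + 8 + 6
8 + 7 + 7
That's 11 in total.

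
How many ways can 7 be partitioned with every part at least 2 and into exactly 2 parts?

2

They are:
5 + 2
4 + 3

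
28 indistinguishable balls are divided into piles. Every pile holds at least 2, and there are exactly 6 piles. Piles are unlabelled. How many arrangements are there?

Direct enumeration gives 136 partitions.

136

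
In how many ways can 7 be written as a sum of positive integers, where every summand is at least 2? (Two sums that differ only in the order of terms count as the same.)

4

The partitions of 7 that satisfy the conditions:
7
2+5
3+4
2+2+3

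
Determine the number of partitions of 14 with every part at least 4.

Enumerating:
14
10,4
9,5
8,6
7,7
6,4,4
5,5,4
That's 7 in total.

7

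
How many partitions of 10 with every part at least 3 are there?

5

The partitions of 10 that satisfy the conditions:
10
3 + 7
4 + 6
5 + 5
3 + 3 + 4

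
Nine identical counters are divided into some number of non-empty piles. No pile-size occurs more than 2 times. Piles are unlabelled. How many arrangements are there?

16

Listing the qualifying partitions of 9:
9
8+1
7+2
7+1+1
6+3
6+2+1
5+4
5+3+1
5+2+2
5+2+1+1
4+4+1
4+3+2
4+3+1+1
4+2+2+1
3+3+2+1
3+2+2+1+1
That's 16 in total.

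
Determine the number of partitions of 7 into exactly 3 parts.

Listing the qualifying partitions of 7:
5 + 1 + 1
4 + 2 + 1
3 + 3 + 1
3 + 2 + 2
Counting gives 4.

4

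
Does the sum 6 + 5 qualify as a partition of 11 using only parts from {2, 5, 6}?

Yes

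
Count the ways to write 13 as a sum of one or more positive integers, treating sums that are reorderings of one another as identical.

Direct enumeration gives 101 partitions.

101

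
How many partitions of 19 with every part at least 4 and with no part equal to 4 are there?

10

Listing the qualifying partitions of 19:
19
5 + 14
6 + 13
7 + 12
8 + 11
9 + 10
5 + 5 + 9
5 + 6 + 8
5 + 7 + 7
6 + 6 + 7
Counting gives 10.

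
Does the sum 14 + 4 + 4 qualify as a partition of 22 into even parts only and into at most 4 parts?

The parts sum to 22, and the condition 'every summand is even' holds; the condition 'there are at most 4 summands' holds.

Yes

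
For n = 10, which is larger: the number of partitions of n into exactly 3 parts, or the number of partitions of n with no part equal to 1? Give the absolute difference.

4

Partitions of 10 into exactly 3 parts: 8.
Partitions of 10 with no part equal to 1: 12.
|8 − 12| = 4.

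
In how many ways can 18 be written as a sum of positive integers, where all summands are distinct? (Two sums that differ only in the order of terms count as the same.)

46

There are too many to list fully; the first 12 (by largest part) are:
18
17,1
16,2
15,3
15,2,1
14,4
14,3,1
13,5
13,4,1
13,3,2
12,6
12,5,1
…and 34 more, for 46 total.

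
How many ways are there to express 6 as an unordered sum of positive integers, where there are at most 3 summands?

Listing the qualifying partitions of 6:
6
1+5
2+4
1+1+4
3+3
1+2+3
2+2+2
Counting gives 7.

7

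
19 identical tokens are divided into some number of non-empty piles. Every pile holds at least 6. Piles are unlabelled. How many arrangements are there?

6

They are:
19
13, 6
12, 7
11, 8
10, 9
7, 6, 6
Counting gives 6.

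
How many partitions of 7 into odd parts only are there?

5

They are:
7
5,1,1
3,3,1
3,1,1,1,1
1,1,1,1,1,1,1
That's 5 in total.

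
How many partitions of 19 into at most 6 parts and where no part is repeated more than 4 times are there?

232

Enumerating by decreasing first part gives 232 partitions in all.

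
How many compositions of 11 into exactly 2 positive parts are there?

10

By stars and bars with positive parts, the count is C(10,1) = 10.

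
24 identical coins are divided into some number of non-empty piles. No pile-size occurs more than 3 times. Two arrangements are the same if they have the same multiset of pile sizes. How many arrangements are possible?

722

A full systematic count gives 722.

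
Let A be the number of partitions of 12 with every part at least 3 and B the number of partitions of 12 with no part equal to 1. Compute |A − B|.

Partitions of 12 with every part at least 3: 9.
Partitions of 12 with no part equal to 1: 21.
|9 − 21| = 12.

12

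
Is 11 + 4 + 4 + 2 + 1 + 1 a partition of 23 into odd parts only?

No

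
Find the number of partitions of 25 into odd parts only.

There are 142 such partitions.

142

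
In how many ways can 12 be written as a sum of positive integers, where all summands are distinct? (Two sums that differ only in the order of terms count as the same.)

The partitions of 12 that satisfy the conditions:
12
11,1
10,2
9,3
9,2,1
8,4
8,3,1
7,5
7,4,1
7,3,2
6,5,1
6,4,2
6,3,2,1
5,4,3
5,4,2,1

15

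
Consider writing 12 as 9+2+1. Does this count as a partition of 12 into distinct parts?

Yes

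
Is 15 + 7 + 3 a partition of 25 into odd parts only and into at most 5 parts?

The parts sum to 25, and the condition 'every summand is odd' holds; the condition 'there are at most 5 summands' holds.

Yes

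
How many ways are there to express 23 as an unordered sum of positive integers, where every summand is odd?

104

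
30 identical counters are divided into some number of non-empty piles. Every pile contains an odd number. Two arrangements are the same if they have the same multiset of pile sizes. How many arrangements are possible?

There are 296 such partitions.

296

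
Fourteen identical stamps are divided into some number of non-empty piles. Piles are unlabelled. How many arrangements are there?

135

Counting exhaustively, 135 partitions satisfy the conditions.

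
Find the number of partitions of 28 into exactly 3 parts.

65

A partial list (first 12 by largest part):
26 + 1 + 1
25 + 2 + 1
24 + 3 + 1
24 + 2 + 2
23 + 4 + 1
23 + 3 + 2
22 + 5 + 1
22 + 4 + 2
22 + 3 + 3
21 + 6 + 1
21 + 5 + 2
21 + 4 + 3
…and 53 more, for 65 total.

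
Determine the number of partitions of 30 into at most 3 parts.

There are 91 such partitions.

91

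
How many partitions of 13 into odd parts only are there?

18

Listing the qualifying partitions of 13:
13
11,1,1
9,3,1
9,1,1,1,1
7,5,1
7,3,3
7,3,1,1,1
7,1,1,1,1,1,1
5,5,3
5,5,1,1,1
5,3,3,1,1
5,3,1,1,1,1,1
5,1,1,1,1,1,1,1,1
3,3,3,3,1
3,3,3,1,1,1,1
3,3,1,1,1,1,1,1,1
3,1,1,1,1,1,1,1,1,1,1
1,1,1,1,1,1,1,1,1,1,1,1,1
Counting gives 18.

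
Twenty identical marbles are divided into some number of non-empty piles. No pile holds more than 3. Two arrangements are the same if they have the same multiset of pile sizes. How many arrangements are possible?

44

There are too many to list fully; the first 12 (by largest part) are:
3+3+3+3+3+3+2
3+3+3+3+3+3+1+1
3+3+3+3+3+2+2+1
3+3+3+3+3+2+1+1+1
3+3+3+3+3+1+1+1+1+1
3+3+3+3+2+2+2+2
3+3+3+3+2+2+2+1+1
3+3+3+3+2+2+1+1+1+1
3+3+3+3+2+1+1+1+1+1+1
3+3+3+3+1+1+1+1+1+1+1+1
3+3+3+2+2+2+2+2+1
3+3+3+2+2+2+2+1+1+1
…and 32 more, for 44 total.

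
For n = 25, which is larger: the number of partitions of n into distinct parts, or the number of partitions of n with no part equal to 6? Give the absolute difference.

1326

Partitions of 25 into distinct parts: 142.
Partitions of 25 with no part equal to 6: 1468.
|142 − 1468| = 1326.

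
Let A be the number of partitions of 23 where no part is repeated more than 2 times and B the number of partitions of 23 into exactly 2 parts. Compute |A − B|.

344

Partitions of 23 where no part is repeated more than 2 times: 355.
Partitions of 23 into exactly 2 parts: 11.
|355 − 11| = 344.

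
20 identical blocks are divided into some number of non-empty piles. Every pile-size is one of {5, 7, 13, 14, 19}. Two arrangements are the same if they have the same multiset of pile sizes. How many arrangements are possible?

2

Listing the qualifying partitions of 20:
13, 7
5, 5, 5, 5
Counting gives 2.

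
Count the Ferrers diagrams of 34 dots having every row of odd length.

512

There are 512 such partitions.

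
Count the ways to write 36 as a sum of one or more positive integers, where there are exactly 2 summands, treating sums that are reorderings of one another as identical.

The partitions of 36 that satisfy the conditions:
35, 1
34, 2
33, 3
32, 4
31, 5
30, 6
29, 7
28, 8
27, 9
26, 10
25, 11
24, 12
23, 13
22, 14
21, 15
20, 16
19, 17
18, 18

18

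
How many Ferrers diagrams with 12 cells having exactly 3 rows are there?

12

Listing the qualifying partitions of 12:
10,1,1
9,2,1
8,3,1
8,2,2
7,4,1
7,3,2
6,5,1
6,4,2
6,3,3
5,5,2
5,4,3
4,4,4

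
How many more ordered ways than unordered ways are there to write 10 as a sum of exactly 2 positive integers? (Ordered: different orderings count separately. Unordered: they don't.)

4

Ordered (compositions into 2 parts): C(9,1) = 9.
Partitions of 10 into exactly 2 parts: 5.
Difference: 9 − 5 = 4.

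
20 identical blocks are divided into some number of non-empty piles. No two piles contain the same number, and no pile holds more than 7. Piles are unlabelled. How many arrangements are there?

Listing the qualifying partitions of 20:
7 + 6 + 5 + 2
7 + 6 + 4 + 3
7 + 6 + 4 + 2 + 1
7 + 5 + 4 + 3 + 1
6 + 5 + 4 + 3 + 2

5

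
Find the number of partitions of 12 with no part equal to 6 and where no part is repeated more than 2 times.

29

There are too many to list fully; the first 12 (by largest part) are:
12
1, 11
2, 10
1, 1, 10
3, 9
1, 2, 9
4, 8
1, 3, 8
2, 2, 8
1, 1, 2, 8
5, 7
1, 4, 7
…and 17 more, for 29 total.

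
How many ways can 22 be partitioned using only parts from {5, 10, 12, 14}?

Enumerating:
10,12
5,5,12

2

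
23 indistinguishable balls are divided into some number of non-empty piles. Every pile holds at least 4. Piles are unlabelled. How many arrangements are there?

There are too many to list fully; the first 12 (by largest part) are:
23
19+4
18+5
17+6
16+7
15+8
15+4+4
14+9
14+5+4
13+10
13+6+4
13+5+5
…and 27 more, for 39 total.

39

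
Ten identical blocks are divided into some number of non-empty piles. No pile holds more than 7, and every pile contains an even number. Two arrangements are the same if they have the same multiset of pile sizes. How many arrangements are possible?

The partitions of 10 that satisfy the conditions:
4+6
2+2+6
2+4+4
2+2+2+4
2+2+2+2+2
Counting gives 5.

5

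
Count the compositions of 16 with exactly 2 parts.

A composition of 16 into 2 positive parts is chosen by placing 1 dividers among the 15 gaps between 16 units: C(15,1) = 15.

15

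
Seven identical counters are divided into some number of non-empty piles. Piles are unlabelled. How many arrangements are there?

They are:
7
6,1
5,2
5,1,1
4,3
4,2,1
4,1,1,1
3,3,1
3,2,2
3,2,1,1
3,1,1,1,1
2,2,2,1
2,2,1,1,1
2,1,1,1,1,1
1,1,1,1,1,1,1
Counting gives 15.

15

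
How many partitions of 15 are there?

176

Systematic enumeration (by largest part, then next-largest, …) yields 176.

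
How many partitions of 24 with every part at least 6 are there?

Listing the qualifying partitions of 24:
24
18+6
17+7
16+8
15+9
14+10
13+11
12+12
12+6+6
11+7+6
10+8+6
10+7+7
9+9+6
9+8+7
8+8+8
6+6+6+6
Counting gives 16.

16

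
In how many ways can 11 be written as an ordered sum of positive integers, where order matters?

The number of compositions of n is 2^(n−1); here 2^10 = 1024.

1024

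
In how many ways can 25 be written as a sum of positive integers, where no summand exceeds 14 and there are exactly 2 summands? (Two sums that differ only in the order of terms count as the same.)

2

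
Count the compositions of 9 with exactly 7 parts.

Equivalently, choose which 6 of the 8 gaps become plus signs: C(8,6) = 28.

28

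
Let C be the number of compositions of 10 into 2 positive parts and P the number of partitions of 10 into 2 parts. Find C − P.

4

Ordered (compositions into 2 parts): C(9,1) = 9.
Partitions of 10 into exactly 2 parts: 5.
Difference: 9 − 5 = 4.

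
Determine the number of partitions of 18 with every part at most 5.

Enumerating by decreasing first part gives 141 partitions in all.

141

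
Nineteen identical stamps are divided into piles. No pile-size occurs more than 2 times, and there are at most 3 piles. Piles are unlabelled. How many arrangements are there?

A partial list (first 12 by largest part):
19
18 + 1
17 + 2
17 + 1 + 1
16 + 3
16 + 2 + 1
15 + 4
15 + 3 + 1
15 + 2 + 2
14 + 5
14 + 4 + 1
14 + 3 + 2
…and 28 more, for 40 total.

40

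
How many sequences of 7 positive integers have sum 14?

1716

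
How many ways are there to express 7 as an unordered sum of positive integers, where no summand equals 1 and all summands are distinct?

The partitions of 7 that satisfy the conditions:
7
5,2
4,3
Counting gives 3.

3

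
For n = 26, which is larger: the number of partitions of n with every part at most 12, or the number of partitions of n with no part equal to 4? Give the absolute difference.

Partitions of 26 with every part at most 12: 2063.
Partitions of 26 with no part equal to 4: 1434.
|2063 − 1434| = 629.

629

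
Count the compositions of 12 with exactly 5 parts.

330

A composition of 12 into 5 positive parts is chosen by placing 4 dividers among the 11 gaps between 12 units: C(11,4) = 330.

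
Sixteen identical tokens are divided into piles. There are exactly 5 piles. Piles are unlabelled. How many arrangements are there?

37

There are too many to list fully; the first 12 (by largest part) are:
12+1+1+1+1
11+2+1+1+1
10+3+1+1+1
10+2+2+1+1
9+4+1+1+1
9+3+2+1+1
9+2+2+2+1
8+5+1+1+1
8+4+2+1+1
8+3+3+1+1
8+3+2+2+1
8+2+2+2+2
…and 25 more, for 37 total.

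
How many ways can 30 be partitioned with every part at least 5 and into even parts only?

Listing the qualifying partitions of 30:
30
24 + 6
22 + 8
20 + 10
18 + 12
18 + 6 + 6
16 + 14
16 + 8 + 6
14 + 10 + 6
14 + 8 + 8
12 + 12 + 6
12 + 10 + 8
12 + 6 + 6 + 6
10 + 10 + 10
10 + 8 + 6 + 6
8 + 8 + 8 + 6
6 + 6 + 6 + 6 + 6
That's 17 in total.

17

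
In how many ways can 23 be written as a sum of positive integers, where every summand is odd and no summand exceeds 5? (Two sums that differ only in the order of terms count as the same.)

25

The partitions of 23 that satisfy the conditions:
3+5+5+5+5
1+1+1+5+5+5+5
1+1+3+3+5+5+5
1+1+1+1+1+3+5+5+5
1+1+1+1+1+1+1+1+5+5+5
1+3+3+3+3+5+5
1+1+1+1+3+3+3+5+5
1+1+1+1+1+1+1+3+3+5+5
1+1+1+1+1+1+1+1+1+1+3+5+5
1+1+1+1+1+1+1+1+1+1+1+1+1+5+5
3+3+3+3+3+3+5
1+1+1+3+3+3+3+3+5
1+1+1+1+1+1+3+3+3+3+5
1+1+1+1+1+1+1+1+1+3+3+3+5
1+1+1+1+1+1+1+1+1+1+1+1+3+3+5
1+1+1+1+1+1+1+1+1+1+1+1+1+1+1+3+5
1+1+1+1+1+1+1+1+1+1+1+1+1+1+1+1+1+1+5
1+1+3+3+3+3+3+3+3
1+1+1+1+1+3+3+3+3+3+3
1+1+1+1+1+1+1+1+3+3+3+3+3
1+1+1+1+1+1+1+1+1+1+1+3+3+3+3
1+1+1+1+1+1+1+1+1+1+1+1+1+1+3+3+3
1+1+1+1+1+1+1+1+1+1+1+1+1+1+1+1+1+3+3
1+1+1+1+1+1+1+1+1+1+1+1+1+1+1+1+1+1+1+1+3
1+1+1+1+1+1+1+1+1+1+1+1+1+1+1+1+1+1+1+1+1+1+1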